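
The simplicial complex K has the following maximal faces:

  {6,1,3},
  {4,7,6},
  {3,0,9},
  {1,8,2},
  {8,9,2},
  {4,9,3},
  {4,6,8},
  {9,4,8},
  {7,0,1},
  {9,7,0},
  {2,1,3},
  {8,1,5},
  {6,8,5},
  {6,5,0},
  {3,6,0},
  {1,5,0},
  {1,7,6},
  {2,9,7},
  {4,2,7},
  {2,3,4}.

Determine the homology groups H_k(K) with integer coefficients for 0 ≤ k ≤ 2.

We work with the vertex ordering 0 < 1 < 2 < 3 < 4 < 5 < 6 < 7 < 8 < 9. The simplices of K, each written with vertices in increasing order, are:

  0-simplices (10): [0], [1], [2], [3], [4], [5], [6], [7], [8], [9]
  1-simplices (30): (30 of them)
  2-simplices (20): (20 of them)

Hence C_0 ≅ Z^10, C_1 ≅ Z^30, C_2 ≅ Z^20.

Boundary ∂_1: C_1 → C_0 maps an edge to its endpoints' difference, ∂[p,q] = q − p.
This gives a 10×30 integer matrix of rank 9; reducing to Smith normal form yields diagonal entries (1,1,1,1,1,1,1,1,1).

Boundary ∂_2: C_2 → C_1 sends each 2-simplex [p,q,r] to [q,r] − [p,r] + [p,q]. For instance
  ∂[4,6,7] = [6,7] − [4,7] + [4,6],
  ∂[1,6,7] = [6,7] − [1,7] + [1,6].
As a 30×20 matrix over Z this has rank 20, with invariant factors (1,1,1,1,1,1,1,1,1,1,1,1,1,1,1,1,1,1,1,2).

From H_k ≅ ker(∂_k) / im(∂_{k+1}) we obtain:

  H_0: rank C_0 − rank ∂_1 = 10 − 9 = 1, and the invariant factors of ∂_1 are all 1, so H_0 ≅ Z.
  H_1: rank ker ∂_1 − rank ∂_2 = (30 − 9) − 20 = 1, and ∂_2 has invariant factor 2 > 1, so H_1 ≅ Z ⊕ Z_2.
  H_2: rank ker ∂_2 − rank ∂_3 = (20 − 20) − 0 = 0, and there is no ∂_3, so H_2 ≅ 0.

As a check, the Euler characteristic is 10 − 30 + 20 = 0, which agrees with 1 − 1 + 0 = 0.

H_0 ≅ Z,  H_1 ≅ Z ⊕ Z_2,  H_2 = 0.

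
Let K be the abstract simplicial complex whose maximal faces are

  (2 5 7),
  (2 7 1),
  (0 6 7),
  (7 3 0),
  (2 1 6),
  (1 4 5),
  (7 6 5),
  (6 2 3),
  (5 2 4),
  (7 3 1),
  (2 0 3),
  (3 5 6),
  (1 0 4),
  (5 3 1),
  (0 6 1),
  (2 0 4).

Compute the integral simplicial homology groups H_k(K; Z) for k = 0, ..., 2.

H_0 = Z,  H_1 = Z^2,  H_2 = Z.

Take the total order 0 < 1 < 2 < 3 < 4 < 5 < 6 < 7 on the vertex set. Then K (dimension 2) consists of the simplices:

  0-simplices (8): [0], [1], [2], [3], [4], [5], [6], [7]
  1-simplices (24): (24 of them)
  2-simplices (16): [0,1,4], [0,1,6], [0,2,3], [0,2,4], [0,3,7], [0,6,7], [1,2,6], [1,2,7], [1,3,5], [1,3,7], [1,4,5], [2,3,6], [2,4,5], [2,5,7], [3,5,6], [5,6,7]

giving chain groups C_0 ≅ Z^8, C_1 ≅ Z^24, C_2 ≅ Z^16.

Boundary ∂_1: C_1 → C_0 is given by ∂[p,q] = [q] − [p]. For instance
  ∂[3,5] = [5] − [3].
The 8×24 boundary matrix has rank 7 and Smith normal form diag(1,1,1,1,1,1,1).

∂_2: C_2 → C_1 maps a triangle to the signed sum of its edges. For instance
  ∂[1,3,7] = [3,7] − [1,7] + [1,3],
  ∂[1,2,7] = [2,7] − [1,7] + [1,2].
The 24×16 boundary matrix has rank 15 and Smith normal form diag(1,1,1,1,1,1,1,1,1,1,1,1,1,1,1).

Reading off H_k = ker ∂_k / im ∂_{k+1}:

  H_0: rank C_0 − rank ∂_1 = 8 − 7 = 1, and the invariant factors of ∂_1 are all 1, so H_0 ≅ Z.
  H_1: rank ker ∂_1 − rank ∂_2 = (24 − 7) − 15 = 2, and the invariant factors of ∂_2 are all 1, so H_1 ≅ Z^2.
  H_2: rank ker ∂_2 − rank ∂_3 = (16 − 15) − 0 = 1, and there is no ∂_3, so H_2 ≅ Z.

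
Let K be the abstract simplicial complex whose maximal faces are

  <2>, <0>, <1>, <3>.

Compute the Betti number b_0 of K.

b_0 = 4.

Fix the vertex order 0 < 1 < 2 < 3 and write every simplex with vertices in increasing order. Then dim K = 0 and the simplices of K are:

  0-simplices (4): [0], [1], [2], [3]

so the chain groups are C_0 ≅ Z^4.

Reading off H_k = ker ∂_k / im ∂_{k+1}:

  H_0: rank C_0 − rank ∂_1 = 4 − 0 = 4, and there is no ∂_1, so H_0 ≅ Z^4.

(K is a triangulation of a set of 4 points.)

Hence the Betti numbers are b_0 = 4.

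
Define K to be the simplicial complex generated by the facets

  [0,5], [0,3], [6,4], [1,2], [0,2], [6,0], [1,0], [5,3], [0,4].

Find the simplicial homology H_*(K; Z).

Order the vertices as 0 < 1 < 2 < 3 < 4 < 5 < 6. Listing each simplex with vertices in this order, K has dimension 1 with simplices:

  0-simplices (7): [0], [1], [2], [3], [4], [5], [6]
  1-simplices (9): [0,1], [0,2], [0,3], [0,4], [0,5], [0,6], [1,2], [3,5], [4,6]

Hence C_0 ≅ Z^7, C_1 ≅ Z^9.

Boundary ∂_1: C_1 → C_0 is given by ∂[p,q] = [q] − [p].
The resulting 7×9 matrix has rank 6, and its Smith normal form has invariant factors (1,1,1,1,1,1).

From H_k ≅ ker(∂_k) / im(∂_{k+1}) we obtain:

  H_0: rank C_0 − rank ∂_1 = 7 − 6 = 1, and the invariant factors of ∂_1 are all 1, so H_0 ≅ Z.
  H_1: rank ker ∂_1 − rank ∂_2 = (9 − 6) − 0 = 3, and there is no ∂_2, so H_1 ≅ Z^3.

(K is a triangulation of a wedge of 3 circles.)

H_0 = Z,  H_1 = Z^3.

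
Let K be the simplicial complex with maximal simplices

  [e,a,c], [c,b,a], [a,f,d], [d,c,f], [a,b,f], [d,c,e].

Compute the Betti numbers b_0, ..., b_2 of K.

b_0 = 1, b_1 = 1, b_2 = 0.

Order the vertices as a < b < c < d < e < f. Listing each simplex with vertices in this order, K has dimension 2 with simplices:

  0-simplices (6): a, b, c, d, e, f
  1-simplices (12): ab, ac, ad, ae, af, bc, bf, cd, ce, cf, de, df
  2-simplices (6): abc, abf, ace, adf, cde, cdf

Hence C_0 ≅ Z^6, C_1 ≅ Z^12, C_2 ≅ Z^6.

Boundary ∂_1: C_1 → C_0 sends each edge [p,q] (with p < q) to q − p.
The 6×12 boundary matrix has rank 5 and Smith normal form diag(1,1,1,1,1).

The boundary map ∂_2: C_2 → C_1 maps a triangle to the signed sum of its edges. For instance
  ∂abc = bc − ac + ab,
  ∂adf = df − af + ad.
The 12×6 boundary matrix has rank 6 and Smith normal form diag(1,1,1,1,1,1).

Reading off H_k = ker ∂_k / im ∂_{k+1}:

  H_0: rank C_0 − rank ∂_1 = 6 − 5 = 1, and the invariant factors of ∂_1 are all 1, so H_0 = Z.
  H_1: rank ker ∂_1 − rank ∂_2 = (12 − 5) − 6 = 1, and the invariant factors of ∂_2 are all 1, so H_1 = Z.
  H_2: rank ker ∂_2 − rank ∂_3 = (6 − 6) − 0 = 0, and there is no ∂_3, so H_2 = 0.

As a check, the Euler characteristic is 6 − 12 + 6 = 0, which agrees with 1 − 1 + 0 = 0.

Hence the Betti numbers are b_0 = 1, b_1 = 1, b_2 = 0.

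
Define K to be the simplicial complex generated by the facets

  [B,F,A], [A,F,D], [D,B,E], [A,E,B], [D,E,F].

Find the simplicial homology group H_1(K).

H_1 ≅ Z.

Fix the vertex order A < B < D < E < F and write every simplex with vertices in increasing order. Then dim K = 2 and the simplices of K are:

  0-simplices (5): A, B, D, E, F
  1-simplices (10): AB, AD, AE, AF, BD, BE, BF, DE, DF, EF
  2-simplices (5): ABE, ABF, ADF, BDE, DEF

giving chain groups C_0 ≅ Z^5, C_1 ≅ Z^10, C_2 ≅ Z^5.

The boundary map ∂_1: C_1 → C_0 maps an edge to its endpoints' difference, ∂[p,q] = q − p.
The 5×10 boundary matrix has rank 4 and Smith normal form diag(1,1,1,1).

∂_2: C_2 → C_1 sends each 2-simplex [p,q,r] to [q,r] − [p,r] + [p,q]. For instance
  ∂ABE = BE − AE + AB,
  ∂ADF = DF − AF + AD.
As a 10×5 matrix over Z this has rank 5, with invariant factors (1,1,1,1,1).

From H_k ≅ ker(∂_k) / im(∂_{k+1}) we obtain:

  H_1: rank ker ∂_1 − rank ∂_2 = (10 − 4) − 5 = 1, and the invariant factors of ∂_2 are all 1, so H_1 ≅ Z.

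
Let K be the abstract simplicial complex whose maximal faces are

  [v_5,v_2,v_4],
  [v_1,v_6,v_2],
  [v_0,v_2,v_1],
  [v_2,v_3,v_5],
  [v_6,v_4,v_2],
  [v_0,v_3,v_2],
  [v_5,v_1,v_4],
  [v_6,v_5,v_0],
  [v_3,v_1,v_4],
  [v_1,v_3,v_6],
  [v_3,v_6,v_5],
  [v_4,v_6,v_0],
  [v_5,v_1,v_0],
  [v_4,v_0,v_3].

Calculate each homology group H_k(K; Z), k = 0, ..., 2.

H_0 ≅ Z,  H_1 ≅ Z^2,  H_2 ≅ Z.

K has 7 vertices, 21 edges, 14 triangles.
rank ∂_0 = 0, rank ∂_1 = 6 ⇒ b_0 = 7 − 0 − 6 = 1; all invariant factors of ∂_1 are 1 so no torsion. So H_0 ≅ Z.
rank ∂_1 = 6, rank ∂_2 = 13 ⇒ b_1 = 21 − 6 − 13 = 2; all invariant factors of ∂_2 are 1 so no torsion. So H_1 ≅ Z^2.
rank ∂_2 = 13, rank ∂_3 = 0 ⇒ b_2 = 14 − 13 − 0 = 1. So H_2 ≅ Z.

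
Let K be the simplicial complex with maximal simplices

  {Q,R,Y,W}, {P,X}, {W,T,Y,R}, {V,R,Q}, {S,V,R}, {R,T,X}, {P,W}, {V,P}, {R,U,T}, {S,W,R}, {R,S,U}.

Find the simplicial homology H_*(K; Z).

Order the vertices as P < Q < R < S < T < U < V < W < X < Y. Listing each simplex with vertices in this order, K has dimension 3 with simplices:

  0-simplices (10): P, Q, R, S, T, U, V, W, X, Y
  1-simplices (22): PV, PW, PX, QR, QV, QW, QY, RS, RT, RU, RV, RW, RX, RY, SU, SV, SW, TU, TW, TX, TY, WY
  2-simplices (13): QRV, QRW, QRY, QWY, RSU, RSV, RSW, RTU, RTW, RTX, RTY, RWY, TWY
  3-simplices (2): QRWY, RTWY

giving chain groups C_0 ≅ Z^10, C_1 ≅ Z^22, C_2 ≅ Z^13, C_3 ≅ Z^2.

The boundary map ∂_1: C_1 → C_0 sends each edge [p,q] (with p < q) to q − p.
This gives a 10×22 integer matrix of rank 9; reducing to Smith normal form yields diagonal entries (1,1,1,1,1,1,1,1,1).

∂_2: C_2 → C_1 sends each 2-simplex [p,q,r] to [q,r] − [p,r] + [p,q]. For instance
  ∂RSU = SU − RU + RS,
  ∂RWY = WY − RY + RW.
The resulting 22×13 matrix has rank 11, and its Smith normal form has invariant factors (1,1,1,1,1,1,1,1,1,1,1).

∂_3: C_3 → C_2 sends each 3-simplex σ to the alternating sum Σ_i (−1)^i (σ with its i-th vertex removed). For instance
  ∂RTWY = TWY − RWY + RTY − RTW,
  ∂QRWY = RWY − QWY + QRY − QRW.
As a 13×2 matrix over Z this has rank 2, with invariant factors (1,1).

Computing H_k = (kernel of ∂_k) / (image of ∂_{k+1}):

  H_0: rank C_0 − rank ∂_1 = 10 − 9 = 1, and the invariant factors of ∂_1 are all 1, so H_0 ≅ Z.
  H_1: rank ker ∂_1 − rank ∂_2 = (22 − 9) − 11 = 2, and the invariant factors of ∂_2 are all 1, so H_1 ≅ Z^2.
  H_2: rank ker ∂_2 − rank ∂_3 = (13 − 11) − 2 = 0, and the invariant factors of ∂_3 are all 1, so H_2 ≅ 0.
  H_3: rank ker ∂_3 − rank ∂_4 = (2 − 2) − 0 = 0, and there is no ∂_4, so H_3 ≅ 0.

As a check, the Euler characteristic is 10 − 22 + 13 − 2 = -1, which agrees with 1 − 2 + 0 − 0 = -1.

H_0 ≅ Z,  H_1 ≅ Z^2,  H_2 = 0,  H_3 = 0.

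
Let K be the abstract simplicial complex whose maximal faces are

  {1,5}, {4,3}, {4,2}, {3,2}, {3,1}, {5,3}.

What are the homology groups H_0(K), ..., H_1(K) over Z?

Order the vertices as 1 < 2 < 3 < 4 < 5. Listing each simplex with vertices in this order, K has dimension 1 with simplices:

  0-simplices (5): [1], [2], [3], [4], [5]
  1-simplices (6): [1,3], [1,5], [2,3], [2,4], [3,4], [3,5]

giving chain groups C_0 ≅ Z^5, C_1 ≅ Z^6.

The boundary map ∂_1: C_1 → C_0 sends each edge [p,q] (with p < q) to q − p. For instance
  ∂[3,5] = [5] − [3].
The resulting 5×6 matrix has rank 4, and its Smith normal form has invariant factors (1,1,1,1).

Now H_k = ker ∂_k / im ∂_{k+1}, so:

  H_0: rank C_0 − rank ∂_1 = 5 − 4 = 1, and the invariant factors of ∂_1 are all 1, so H_0 = Z.
  H_1: rank ker ∂_1 − rank ∂_2 = (6 − 4) − 0 = 2, and there is no ∂_2, so H_1 = Z^2.

(K is a triangulation of a wedge of 2 circles.)

H_0 ≅ Z,  H_1 ≅ Z^2.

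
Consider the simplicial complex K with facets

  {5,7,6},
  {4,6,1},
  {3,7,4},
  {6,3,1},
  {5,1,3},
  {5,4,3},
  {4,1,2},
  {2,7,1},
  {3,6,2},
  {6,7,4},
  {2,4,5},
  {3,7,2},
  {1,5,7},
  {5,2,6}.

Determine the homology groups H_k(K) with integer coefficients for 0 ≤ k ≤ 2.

Fix the vertex order 1 < 2 < 3 < 4 < 5 < 6 < 7 and write every simplex with vertices in increasing order. Then dim K = 2 and the simplices of K are:

  0-simplices (7): [1], [2], [3], [4], [5], [6], [7]
  1-simplices (21): [1,2], [1,3], [1,4], [1,5], [1,6], [1,7], [2,3], [2,4], [2,5], [2,6], [2,7], [3,4], [3,5], [3,6], [3,7], [4,5], [4,6], [4,7], [5,6], [5,7], [6,7]
  2-simplices (14): [1,2,4], [1,2,7], [1,3,5], [1,3,6], [1,4,6], [1,5,7], [2,3,6], [2,3,7], [2,4,5], [2,5,6], [3,4,5], [3,4,7], [4,6,7], [5,6,7]

Hence C_0 ≅ Z^7, C_1 ≅ Z^21, C_2 ≅ Z^14.

∂_1: C_1 → C_0 maps an edge to its endpoints' difference, ∂[p,q] = q − p.
As a 7×21 matrix over Z this has rank 6, with invariant factors (1,1,1,1,1,1).

Boundary ∂_2: C_2 → C_1 sends each 2-simplex [p,q,r] to [q,r] − [p,r] + [p,q]. For instance
  ∂[1,2,4] = [2,4] − [1,4] + [1,2],
  ∂[2,4,5] = [4,5] − [2,5] + [2,4].
The resulting 21×14 matrix has rank 13, and its Smith normal form has invariant factors (1,1,1,1,1,1,1,1,1,1,1,1,1).

Now H_k = ker ∂_k / im ∂_{k+1}, so:

  H_0: rank C_0 − rank ∂_1 = 7 − 6 = 1, and the invariant factors of ∂_1 are all 1, so H_0 = Z.
  H_1: rank ker ∂_1 − rank ∂_2 = (21 − 6) − 13 = 2, and the invariant factors of ∂_2 are all 1, so H_1 = Z^2.
  H_2: rank ker ∂_2 − rank ∂_3 = (14 − 13) − 0 = 1, and there is no ∂_3, so H_2 = Z.

H_0 ≅ Z,  H_1 ≅ Z^2,  H_2 ≅ Z.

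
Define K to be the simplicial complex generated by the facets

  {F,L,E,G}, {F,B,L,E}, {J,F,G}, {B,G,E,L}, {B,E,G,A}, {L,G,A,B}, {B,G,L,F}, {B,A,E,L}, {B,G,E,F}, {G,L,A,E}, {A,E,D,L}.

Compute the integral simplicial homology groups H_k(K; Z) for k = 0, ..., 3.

H_0 = Z,  H_1 = 0,  H_2 = 0,  H_3 = Z^2.

We work with the vertex ordering A < B < D < E < F < G < J < L. The simplices of K, each written with vertices in increasing order, are:

  0-simplices (8): A, B, D, E, F, G, J, L
  1-simplices (19): AB, AD, AE, AG, AL, BE, BF, BG, BL, DE, DL, EF, EG, EL, FG, FJ, FL, GJ, GL
  2-simplices (20): ABE, ABG, ABL, ADE, ADL, AEG, AEL, AGL, BEF, BEG, BEL, BFG, BFL, BGL, DEL, EFG, EFL, EGL, FGJ, FGL
  3-simplices (10): ABEG, ABEL, ABGL, ADEL, AEGL, BEFG, BEFL, BEGL, BFGL, EFGL

giving chain groups C_0 ≅ Z^8, C_1 ≅ Z^19, C_2 ≅ Z^20, C_3 ≅ Z^10.

∂_1: C_1 → C_0 is given by ∂[p,q] = [q] − [p].
As a 8×19 matrix over Z this has rank 7, with invariant factors (1,1,1,1,1,1,1).

∂_2: C_2 → C_1 sends each 2-simplex [p,q,r] to [q,r] − [p,r] + [p,q]. For instance
  ∂BFG = FG − BG + BF,
  ∂FGJ = GJ − FJ + FG.
As a 19×20 matrix over Z this has rank 12, with invariant factors (1,1,1,1,1,1,1,1,1,1,1,1).

Boundary ∂_3: C_3 → C_2 sends each 3-simplex σ to the alternating sum Σ_i (−1)^i (σ with its i-th vertex removed). For instance
  ∂ABEL = BEL − AEL + ABL − ABE,
  ∂ABEG = BEG − AEG + ABG − ABE.
The resulting 20×10 matrix has rank 8, and its Smith normal form has invariant factors (1,1,1,1,1,1,1,1).

Reading off H_k = ker ∂_k / im ∂_{k+1}:

  H_0: rank C_0 − rank ∂_1 = 8 − 7 = 1, and the invariant factors of ∂_1 are all 1, so H_0 ≅ Z.
  H_1: rank ker ∂_1 − rank ∂_2 = (19 − 7) − 12 = 0, and the invariant factors of ∂_2 are all 1, so H_1 ≅ 0.
  H_2: rank ker ∂_2 − rank ∂_3 = (20 − 12) − 8 = 0, and the invariant factors of ∂_3 are all 1, so H_2 ≅ 0.
  H_3: rank ker ∂_3 − rank ∂_4 = (10 − 8) − 0 = 2, and there is no ∂_4, so H_3 ≅ Z^2.

As a check, the Euler characteristic is 8 − 19 + 20 − 10 = -1, which agrees with 1 − 0 + 0 − 2 = -1.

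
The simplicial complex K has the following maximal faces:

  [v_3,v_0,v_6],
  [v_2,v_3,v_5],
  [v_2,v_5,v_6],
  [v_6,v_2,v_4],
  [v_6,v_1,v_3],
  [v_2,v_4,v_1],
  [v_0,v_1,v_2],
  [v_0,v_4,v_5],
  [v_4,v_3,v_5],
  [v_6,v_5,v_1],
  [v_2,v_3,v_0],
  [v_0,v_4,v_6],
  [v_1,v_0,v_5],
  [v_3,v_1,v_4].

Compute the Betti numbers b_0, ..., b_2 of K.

We work with the vertex ordering v_0 < v_1 < v_2 < v_3 < v_4 < v_5 < v_6. The simplices of K, each written with vertices in increasing order, are:

  0-simplices (7): [v_0], [v_1], [v_2], [v_3], [v_4], [v_5], [v_6]
  1-simplices (21): (21 of them)
  2-simplices (14): (14 of them)

Hence C_0 ≅ Z^7, C_1 ≅ Z^21, C_2 ≅ Z^14.

Boundary ∂_1: C_1 → C_0 is given by ∂[p,q] = [q] − [p]. For instance
  ∂[v_3,v_6] = [v_6] − [v_3].
This gives a 7×21 integer matrix of rank 6; reducing to Smith normal form yields diagonal entries (1,1,1,1,1,1).

Boundary ∂_2: C_2 → C_1 acts by ∂[p,q,r] = [q,r] − [p,r] + [p,q]. For instance
  ∂[v_0,v_4,v_6] = [v_4,v_6] − [v_0,v_6] + [v_0,v_4],
  ∂[v_0,v_1,v_2] = [v_1,v_2] − [v_0,v_2] + [v_0,v_1].
As a 21×14 matrix over Z this has rank 13, with invariant factors (1,1,1,1,1,1,1,1,1,1,1,1,1).

Now H_k = ker ∂_k / im ∂_{k+1}, so:

  H_0: rank C_0 − rank ∂_1 = 7 − 6 = 1, and the invariant factors of ∂_1 are all 1, so H_0 = Z.
  H_1: rank ker ∂_1 − rank ∂_2 = (21 − 6) − 13 = 2, and the invariant factors of ∂_2 are all 1, so H_1 = Z^2.
  H_2: rank ker ∂_2 − rank ∂_3 = (14 − 13) − 0 = 1, and there is no ∂_3, so H_2 = Z.

As a check, the Euler characteristic is 7 − 21 + 14 = 0, which agrees with 1 − 2 + 1 = 0.
(K is a triangulation of the torus T^2.)

Hence the Betti numbers are b_0 = 1, b_1 = 2, b_2 = 1.

b_0 = 1, b_1 = 2, b_2 = 1.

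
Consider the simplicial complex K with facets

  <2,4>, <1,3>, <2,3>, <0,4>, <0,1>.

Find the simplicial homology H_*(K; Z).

H_0 = Z,  H_1 = Z.

Fix the vertex order 0 < 1 < 2 < 3 < 4 and write every simplex with vertices in increasing order. Then dim K = 1 and the simplices of K are:

  0-simplices (5): [0], [1], [2], [3], [4]
  1-simplices (5): [0,1], [0,4], [1,3], [2,3], [2,4]

Hence C_0 ≅ Z^5, C_1 ≅ Z^5.

∂_1: C_1 → C_0 sends each edge [p,q] (with p < q) to q − p.
As a 5×5 matrix over Z this has rank 4, with invariant factors (1,1,1,1).

Now H_k = ker ∂_k / im ∂_{k+1}, so:

  H_0: rank C_0 − rank ∂_1 = 5 − 4 = 1, and the invariant factors of ∂_1 are all 1, so H_0 = Z.
  H_1: rank ker ∂_1 − rank ∂_2 = (5 − 4) − 0 = 1, and there is no ∂_2, so H_1 = Z.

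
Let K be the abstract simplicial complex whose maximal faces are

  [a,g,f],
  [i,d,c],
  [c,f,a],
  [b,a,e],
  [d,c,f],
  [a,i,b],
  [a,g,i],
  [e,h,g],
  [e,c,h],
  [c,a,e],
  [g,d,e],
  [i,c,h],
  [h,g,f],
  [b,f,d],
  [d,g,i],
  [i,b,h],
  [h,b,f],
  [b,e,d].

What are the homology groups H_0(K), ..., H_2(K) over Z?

Order the vertices as a < b < c < d < e < f < g < h < i. Listing each simplex with vertices in this order, K has dimension 2 with simplices:

  0-simplices (9): a, b, c, d, e, f, g, h, i
  1-simplices (27): ab, ac, ae, af, ag, ai, bd, be, bf, bh, bi, cd, ce, cf, ch, ci, de, df, dg, di, eg, eh, fg, fh, gh, gi, hi
  2-simplices (18): abe, abi, ace, acf, afg, agi, bde, bdf, bfh, bhi, cdf, cdi, ceh, chi, deg, dgi, egh, fgh

giving chain groups C_0 ≅ Z^9, C_1 ≅ Z^27, C_2 ≅ Z^18.

Boundary ∂_1: C_1 → C_0 maps an edge to its endpoints' difference, ∂[p,q] = q − p. For instance
  ∂ch = h − c.
The resulting 9×27 matrix has rank 8, and its Smith normal form has invariant factors (1,1,1,1,1,1,1,1).

∂_2: C_2 → C_1 acts by ∂[p,q,r] = [q,r] − [p,r] + [p,q]. For instance
  ∂chi = hi − ci + ch,
  ∂abe = be − ae + ab.
As a 27×18 matrix over Z this has rank 17, with invariant factors (1,1,1,1,1,1,1,1,1,1,1,1,1,1,1,1,1).

From H_k ≅ ker(∂_k) / im(∂_{k+1}) we obtain:

  H_0: rank C_0 − rank ∂_1 = 9 − 8 = 1, and the invariant factors of ∂_1 are all 1, so H_0 = Z.
  H_1: rank ker ∂_1 − rank ∂_2 = (27 − 8) − 17 = 2, and the invariant factors of ∂_2 are all 1, so H_1 = Z^2.
  H_2: rank ker ∂_2 − rank ∂_3 = (18 − 17) − 0 = 1, and there is no ∂_3, so H_2 = Z.

As a check, the Euler characteristic is 9 − 27 + 18 = 0, which agrees with 1 − 2 + 1 = 0.

H_0 = Z,  H_1 = Z^2,  H_2 = Z.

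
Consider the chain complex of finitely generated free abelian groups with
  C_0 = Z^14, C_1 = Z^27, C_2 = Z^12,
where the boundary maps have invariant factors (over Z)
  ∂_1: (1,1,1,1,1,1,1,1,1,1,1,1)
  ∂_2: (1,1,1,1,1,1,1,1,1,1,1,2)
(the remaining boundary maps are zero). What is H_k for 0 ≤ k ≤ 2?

H_0 ≅ Z^2,  H_1 ≅ Z^3 ⊕ Z/2,  H_2 = 0.

H_0: b_0 = 14 − 0 − 12 = 2; torsion from ∂_1 factors > 1: none. So H_0 ≅ Z^2.
H_1: b_1 = 27 − 12 − 12 = 3; torsion from ∂_2 factors > 1: [2]. So H_1 ≅ Z^3 ⊕ Z/2.
H_2: b_2 = 12 − 12 − 0 = 0; torsion from ∂_3 factors > 1: none. So H_2 ≅ 0.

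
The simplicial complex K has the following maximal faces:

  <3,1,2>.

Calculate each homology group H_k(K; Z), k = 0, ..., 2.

H_0 ≅ Z,  H_1 = 0,  H_2 = 0.

Fix the vertex order 1 < 2 < 3 and write every simplex with vertices in increasing order. Then dim K = 2 and the simplices of K are:

  0-simplices (3): [1], [2], [3]
  1-simplices (3): [1,2], [1,3], [2,3]
  2-simplices (1): [1,2,3]

Hence C_0 ≅ Z^3, C_1 ≅ Z^3, C_2 ≅ Z^1.

The boundary map ∂_1: C_1 → C_0 sends each edge [p,q] (with p < q) to q − p. For instance
  ∂[2,3] = [3] − [2].
The 3×3 boundary matrix has rank 2 and Smith normal form diag(1,1).

Boundary ∂_2: C_2 → C_1 sends each 2-simplex [p,q,r] to [q,r] − [p,r] + [p,q]. For instance
  ∂[1,2,3] = [2,3] − [1,3] + [1,2].
The resulting 3×1 matrix has rank 1, and its Smith normal form has invariant factors (1).

Now H_k = ker ∂_k / im ∂_{k+1}, so:

  H_0: rank C_0 − rank ∂_1 = 3 − 2 = 1, and the invariant factors of ∂_1 are all 1, so H_0 ≅ Z.
  H_1: rank ker ∂_1 − rank ∂_2 = (3 − 2) − 1 = 0, and the invariant factors of ∂_2 are all 1, so H_1 ≅ 0.
  H_2: rank ker ∂_2 − rank ∂_3 = (1 − 1) − 0 = 0, and there is no ∂_3, so H_2 ≅ 0.

As a check, the Euler characteristic is 3 − 3 + 1 = 1, which agrees with 1 − 0 + 0 = 1.
(K is a triangulation of the 2-simplex.)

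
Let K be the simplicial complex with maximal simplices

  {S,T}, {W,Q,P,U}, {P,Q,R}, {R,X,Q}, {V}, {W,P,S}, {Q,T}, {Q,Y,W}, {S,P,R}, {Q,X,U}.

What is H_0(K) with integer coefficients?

Order the vertices as P < Q < R < S < T < U < V < W < X < Y. Listing each simplex with vertices in this order, K has dimension 3 with simplices:

  0-simplices (10): P, Q, R, S, T, U, V, W, X, Y
  1-simplices (18): PQ, PR, PS, PU, PW, QR, QT, QU, QW, QX, QY, RS, RX, ST, SW, UW, UX, WY
  2-simplices (10): PQR, PQU, PQW, PRS, PSW, PUW, QRX, QUW, QUX, QWY
  3-simplices (1): PQUW

giving chain groups C_0 ≅ Z^10, C_1 ≅ Z^18, C_2 ≅ Z^10, C_3 ≅ Z^1.

The boundary map ∂_1: C_1 → C_0 is given by ∂[p,q] = [q] − [p]. For instance
  ∂QW = W − Q.
The 10×18 boundary matrix has rank 8 and Smith normal form diag(1,1,1,1,1,1,1,1).

∂_2: C_2 → C_1 acts by ∂[p,q,r] = [q,r] − [p,r] + [p,q]. For instance
  ∂PRS = RS − PS + PR,
  ∂QRX = RX − QX + QR.
This gives a 18×10 integer matrix of rank 9; reducing to Smith normal form yields diagonal entries (1,1,1,1,1,1,1,1,1).

Boundary ∂_3: C_3 → C_2 sends each 3-simplex σ to the alternating sum Σ_i (−1)^i (σ with its i-th vertex removed). For instance
  ∂PQUW = QUW − PUW + PQW − PQU.
The 10×1 boundary matrix has rank 1 and Smith normal form diag(1).

Reading off H_k = ker ∂_k / im ∂_{k+1}:

  H_0: rank C_0 − rank ∂_1 = 10 − 8 = 2, and the invariant factors of ∂_1 are all 1, so H_0 ≅ Z^2.

H_0 = Z^2.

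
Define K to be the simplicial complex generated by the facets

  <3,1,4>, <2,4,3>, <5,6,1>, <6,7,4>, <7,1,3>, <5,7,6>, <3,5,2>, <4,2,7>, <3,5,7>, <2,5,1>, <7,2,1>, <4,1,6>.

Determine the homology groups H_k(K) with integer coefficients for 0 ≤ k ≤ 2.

H_0 = Z,  H_1 = Z/2,  H_2 = 0.

Take the total order 1 < 2 < 3 < 4 < 5 < 6 < 7 on the vertex set. Then K (dimension 2) consists of the simplices:

  0-simplices (7): [1], [2], [3], [4], [5], [6], [7]
  1-simplices (18): [1,2], [1,3], [1,4], [1,5], [1,6], [1,7], [2,3], [2,4], [2,5], [2,7], [3,4], [3,5], [3,7], [4,6], [4,7], [5,6], [5,7], [6,7]
  2-simplices (12): [1,2,5], [1,2,7], [1,3,4], [1,3,7], [1,4,6], [1,5,6], [2,3,4], [2,3,5], [2,4,7], [3,5,7], [4,6,7], [5,6,7]

giving chain groups C_0 ≅ Z^7, C_1 ≅ Z^18, C_2 ≅ Z^12.

The boundary map ∂_1: C_1 → C_0 is given by ∂[p,q] = [q] − [p]. For instance
  ∂[1,7] = [7] − [1].
The 7×18 boundary matrix has rank 6 and Smith normal form diag(1,1,1,1,1,1).

The boundary map ∂_2: C_2 → C_1 sends each 2-simplex [p,q,r] to [q,r] − [p,r] + [p,q]. For instance
  ∂[1,2,7] = [2,7] − [1,7] + [1,2],
  ∂[2,4,7] = [4,7] − [2,7] + [2,4].
As a 18×12 matrix over Z this has rank 12, with invariant factors (1,1,1,1,1,1,1,1,1,1,1,2).

From H_k ≅ ker(∂_k) / im(∂_{k+1}) we obtain:

  H_0: rank C_0 − rank ∂_1 = 7 − 6 = 1, and the invariant factors of ∂_1 are all 1, so H_0 = Z.
  H_1: rank ker ∂_1 − rank ∂_2 = (18 − 6) − 12 = 0, and ∂_2 has invariant factor 2 > 1, so H_1 = Z/2.
  H_2: rank ker ∂_2 − rank ∂_3 = (12 − 12) − 0 = 0, and there is no ∂_3, so H_2 = 0.

As a check, the Euler characteristic is 7 − 18 + 12 = 1, which agrees with 1 − 0 + 0 = 1.
(K is a triangulation of the real projective plane RP^2.)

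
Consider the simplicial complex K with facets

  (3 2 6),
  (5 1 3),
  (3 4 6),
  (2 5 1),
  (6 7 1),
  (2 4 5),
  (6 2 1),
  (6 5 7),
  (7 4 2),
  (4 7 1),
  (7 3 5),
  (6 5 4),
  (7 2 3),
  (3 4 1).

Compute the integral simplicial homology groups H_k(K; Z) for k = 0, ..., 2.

We work with the vertex ordering 1 < 2 < 3 < 4 < 5 < 6 < 7. The simplices of K, each written with vertices in increasing order, are:

  0-simplices (7): [1], [2], [3], [4], [5], [6], [7]
  1-simplices (21): [1,2], [1,3], [1,4], [1,5], [1,6], [1,7], [2,3], [2,4], [2,5], [2,6], [2,7], [3,4], [3,5], [3,6], [3,7], [4,5], [4,6], [4,7], [5,6], [5,7], [6,7]
  2-simplices (14): [1,2,5], [1,2,6], [1,3,4], [1,3,5], [1,4,7], [1,6,7], [2,3,6], [2,3,7], [2,4,5], [2,4,7], [3,4,6], [3,5,7], [4,5,6], [5,6,7]

so the chain groups are C_0 ≅ Z^7, C_1 ≅ Z^21, C_2 ≅ Z^14.

The boundary map ∂_1: C_1 → C_0 maps an edge to its endpoints' difference, ∂[p,q] = q − p.
The 7×21 boundary matrix has rank 6 and Smith normal form diag(1,1,1,1,1,1).

Boundary ∂_2: C_2 → C_1 maps a triangle to the signed sum of its edges. For instance
  ∂[1,3,4] = [3,4] − [1,4] + [1,3],
  ∂[1,2,5] = [2,5] − [1,5] + [1,2].
The 21×14 boundary matrix has rank 13 and Smith normal form diag(1,1,1,1,1,1,1,1,1,1,1,1,1).

Reading off H_k = ker ∂_k / im ∂_{k+1}:

  H_0: rank C_0 − rank ∂_1 = 7 − 6 = 1, and the invariant factors of ∂_1 are all 1, so H_0 = Z.
  H_1: rank ker ∂_1 − rank ∂_2 = (21 − 6) − 13 = 2, and the invariant factors of ∂_2 are all 1, so H_1 = Z^2.
  H_2: rank ker ∂_2 − rank ∂_3 = (14 − 13) − 0 = 1, and there is no ∂_3, so H_2 = Z.

H_0 ≅ Z,  H_1 ≅ Z^2,  H_2 ≅ Z.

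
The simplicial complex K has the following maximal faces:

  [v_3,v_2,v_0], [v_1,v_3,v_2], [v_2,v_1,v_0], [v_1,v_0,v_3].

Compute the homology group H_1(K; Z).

H_1 ≅ 0.

Fix the vertex order v_0 < v_1 < v_2 < v_3 and write every simplex with vertices in increasing order. Then dim K = 2 and the simplices of K are:

  0-simplices (4): [v_0], [v_1], [v_2], [v_3]
  1-simplices (6): [v_0,v_1], [v_0,v_2], [v_0,v_3], [v_1,v_2], [v_1,v_3], [v_2,v_3]
  2-simplices (4): [v_0,v_1,v_2], [v_0,v_1,v_3], [v_0,v_2,v_3], [v_1,v_2,v_3]

giving chain groups C_0 ≅ Z^4, C_1 ≅ Z^6, C_2 ≅ Z^4.

∂_1: C_1 → C_0 is given by ∂[p,q] = [q] − [p].
The 4×6 boundary matrix has rank 3 and Smith normal form diag(1,1,1).

∂_2: C_2 → C_1 acts by ∂[p,q,r] = [q,r] − [p,r] + [p,q]. For instance
  ∂[v_1,v_2,v_3] = [v_2,v_3] − [v_1,v_3] + [v_1,v_2],
  ∂[v_0,v_1,v_3] = [v_1,v_3] − [v_0,v_3] + [v_0,v_1].
The resulting 6×4 matrix has rank 3, and its Smith normal form has invariant factors (1,1,1).

Reading off H_k = ker ∂_k / im ∂_{k+1}:

  H_1: rank ker ∂_1 − rank ∂_2 = (6 − 3) − 3 = 0, and the invariant factors of ∂_2 are all 1, so H_1 = 0.

(K is a triangulation of the 2-sphere S^2.)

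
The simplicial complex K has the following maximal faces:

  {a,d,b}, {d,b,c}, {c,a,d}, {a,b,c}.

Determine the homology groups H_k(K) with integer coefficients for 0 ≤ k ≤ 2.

H_0 ≅ Z,  H_1 = 0,  H_2 ≅ Z.

Fix the vertex order a < b < c < d and write every simplex with vertices in increasing order. Then dim K = 2 and the simplices of K are:

  0-simplices (4): a, b, c, d
  1-simplices (6): ab, ac, ad, bc, bd, cd
  2-simplices (4): abc, abd, acd, bcd

giving chain groups C_0 ≅ Z^4, C_1 ≅ Z^6, C_2 ≅ Z^4.

Boundary ∂_1: C_1 → C_0 is given by ∂[p,q] = [q] − [p].
This gives a 4×6 integer matrix of rank 3; reducing to Smith normal form yields diagonal entries (1,1,1).

Boundary ∂_2: C_2 → C_1 acts by ∂[p,q,r] = [q,r] − [p,r] + [p,q]. For instance
  ∂abc = bc − ac + ab,
  ∂abd = bd − ad + ab.
As a 6×4 matrix over Z this has rank 3, with invariant factors (1,1,1).

Now H_k = ker ∂_k / im ∂_{k+1}, so:

  H_0: rank C_0 − rank ∂_1 = 4 − 3 = 1, and the invariant factors of ∂_1 are all 1, so H_0 = Z.
  H_1: rank ker ∂_1 − rank ∂_2 = (6 − 3) − 3 = 0, and the invariant factors of ∂_2 are all 1, so H_1 = 0.
  H_2: rank ker ∂_2 − rank ∂_3 = (4 − 3) − 0 = 1, and there is no ∂_3, so H_2 = Z.

As a check, the Euler characteristic is 4 − 6 + 4 = 2, which agrees with 1 − 0 + 1 = 2.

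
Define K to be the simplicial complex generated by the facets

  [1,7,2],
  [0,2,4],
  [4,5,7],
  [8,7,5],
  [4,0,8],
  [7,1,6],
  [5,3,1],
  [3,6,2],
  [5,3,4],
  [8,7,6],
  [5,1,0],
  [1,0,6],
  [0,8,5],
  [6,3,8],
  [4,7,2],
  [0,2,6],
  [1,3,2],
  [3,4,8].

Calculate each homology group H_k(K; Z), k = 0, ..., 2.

Take the total order 0 < 1 < 2 < 3 < 4 < 5 < 6 < 7 < 8 on the vertex set. Then K (dimension 2) consists of the simplices:

  0-simplices (9): [0], [1], [2], [3], [4], [5], [6], [7], [8]
  1-simplices (27): (27 of them)
  2-simplices (18): [0,1,5], [0,1,6], [0,2,4], [0,2,6], [0,4,8], [0,5,8], [1,2,3], [1,2,7], [1,3,5], [1,6,7], [2,3,6], [2,4,7], [3,4,5], [3,4,8], [3,6,8], [4,5,7], [5,7,8], [6,7,8]

giving chain groups C_0 ≅ Z^9, C_1 ≅ Z^27, C_2 ≅ Z^18.

The boundary map ∂_1: C_1 → C_0 is given by ∂[p,q] = [q] − [p]. For instance
  ∂[0,4] = [4] − [0].
This gives a 9×27 integer matrix of rank 8; reducing to Smith normal form yields diagonal entries (1,1,1,1,1,1,1,1).

Boundary ∂_2: C_2 → C_1 maps a triangle to the signed sum of its edges. For instance
  ∂[3,4,5] = [4,5] − [3,5] + [3,4],
  ∂[0,1,6] = [1,6] − [0,6] + [0,1].
The 27×18 boundary matrix has rank 18 and Smith normal form diag(1,1,1,1,1,1,1,1,1,1,1,1,1,1,1,1,1,2).

From H_k ≅ ker(∂_k) / im(∂_{k+1}) we obtain:

  H_0: rank C_0 − rank ∂_1 = 9 − 8 = 1, and the invariant factors of ∂_1 are all 1, so H_0 ≅ Z.
  H_1: rank ker ∂_1 − rank ∂_2 = (27 − 8) − 18 = 1, and ∂_2 has invariant factor 2 > 1, so H_1 ≅ Z ⊕ Z/2.
  H_2: rank ker ∂_2 − rank ∂_3 = (18 − 18) − 0 = 0, and there is no ∂_3, so H_2 ≅ 0.

H_0 = Z,  H_1 = Z ⊕ Z/2,  H_2 = 0.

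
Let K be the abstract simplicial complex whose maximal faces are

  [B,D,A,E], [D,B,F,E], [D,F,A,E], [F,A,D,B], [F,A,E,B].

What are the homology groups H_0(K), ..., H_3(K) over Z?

We work with the vertex ordering A < B < D < E < F. The simplices of K, each written with vertices in increasing order, are:

  0-simplices (5): A, B, D, E, F
  1-simplices (10): AB, AD, AE, AF, BD, BE, BF, DE, DF, EF
  2-simplices (10): ABD, ABE, ABF, ADE, ADF, AEF, BDE, BDF, BEF, DEF
  3-simplices (5): ABDE, ABDF, ABEF, ADEF, BDEF

so the chain groups are C_0 ≅ Z^5, C_1 ≅ Z^10, C_2 ≅ Z^10, C_3 ≅ Z^5.

Boundary ∂_1: C_1 → C_0 sends each edge [p,q] (with p < q) to q − p. For instance
  ∂AD = D − A.
As a 5×10 matrix over Z this has rank 4, with invariant factors (1,1,1,1).

The boundary map ∂_2: C_2 → C_1 acts by ∂[p,q,r] = [q,r] − [p,r] + [p,q]. For instance
  ∂DEF = EF − DF + DE,
  ∂BDF = DF − BF + BD.
The resulting 10×10 matrix has rank 6, and its Smith normal form has invariant factors (1,1,1,1,1,1).

∂_3: C_3 → C_2 sends each 3-simplex σ to the alternating sum Σ_i (−1)^i (σ with its i-th vertex removed). For instance
  ∂ADEF = DEF − AEF + ADF − ADE,
  ∂BDEF = DEF − BEF + BDF − BDE.
As a 10×5 matrix over Z this has rank 4, with invariant factors (1,1,1,1).

Now H_k = ker ∂_k / im ∂_{k+1}, so:

  H_0: rank C_0 − rank ∂_1 = 5 − 4 = 1, and the invariant factors of ∂_1 are all 1, so H_0 = Z.
  H_1: rank ker ∂_1 − rank ∂_2 = (10 − 4) − 6 = 0, and the invariant factors of ∂_2 are all 1, so H_1 = 0.
  H_2: rank ker ∂_2 − rank ∂_3 = (10 − 6) − 4 = 0, and the invariant factors of ∂_3 are all 1, so H_2 = 0.
  H_3: rank ker ∂_3 − rank ∂_4 = (5 − 4) − 0 = 1, and there is no ∂_4, so H_3 = Z.

As a check, the Euler characteristic is 5 − 10 + 10 − 5 = 0, which agrees with 1 − 0 + 0 − 1 = 0.

H_0 ≅ Z,  H_1 = 0,  H_2 = 0,  H_3 ≅ Z.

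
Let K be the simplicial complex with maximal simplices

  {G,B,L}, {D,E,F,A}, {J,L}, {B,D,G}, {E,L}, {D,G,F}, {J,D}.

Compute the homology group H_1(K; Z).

We work with the vertex ordering A < B < D < E < F < G < J < L. The simplices of K, each written with vertices in increasing order, are:

  0-simplices (8): A, B, D, E, F, G, J, L
  1-simplices (15): AD, AE, AF, BD, BG, BL, DE, DF, DG, DJ, EF, EL, FG, GL, JL
  2-simplices (7): ADE, ADF, AEF, BDG, BGL, DEF, DFG
  3-simplices (1): ADEF

giving chain groups C_0 ≅ Z^8, C_1 ≅ Z^15, C_2 ≅ Z^7, C_3 ≅ Z^1.

The boundary map ∂_1: C_1 → C_0 maps an edge to its endpoints' difference, ∂[p,q] = q − p. For instance
  ∂EF = F − E.
The 8×15 boundary matrix has rank 7 and Smith normal form diag(1,1,1,1,1,1,1).

Boundary ∂_2: C_2 → C_1 sends each 2-simplex [p,q,r] to [q,r] − [p,r] + [p,q]. For instance
  ∂DEF = EF − DF + DE,
  ∂DFG = FG − DG + DF.
As a 15×7 matrix over Z this has rank 6, with invariant factors (1,1,1,1,1,1).

Boundary ∂_3: C_3 → C_2 sends each 3-simplex σ to the alternating sum Σ_i (−1)^i (σ with its i-th vertex removed). For instance
  ∂ADEF = DEF − AEF + ADF − ADE.
As a 7×1 matrix over Z this has rank 1, with invariant factors (1).

Reading off H_k = ker ∂_k / im ∂_{k+1}:

  H_1: rank ker ∂_1 − rank ∂_2 = (15 − 7) − 6 = 2, and the invariant factors of ∂_2 are all 1, so H_1 ≅ Z^2.

H_1 ≅ Z^2.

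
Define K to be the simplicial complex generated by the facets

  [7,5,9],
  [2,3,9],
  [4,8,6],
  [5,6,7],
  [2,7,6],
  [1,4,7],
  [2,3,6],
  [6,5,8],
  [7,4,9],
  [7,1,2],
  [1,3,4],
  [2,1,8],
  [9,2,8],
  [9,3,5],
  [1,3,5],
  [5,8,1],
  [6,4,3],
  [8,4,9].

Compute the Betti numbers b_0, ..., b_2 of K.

Take the total order 1 < 2 < 3 < 4 < 5 < 6 < 7 < 8 < 9 on the vertex set. Then K (dimension 2) consists of the simplices:

  0-simplices (9): [1], [2], [3], [4], [5], [6], [7], [8], [9]
  1-simplices (27): (27 of them)
  2-simplices (18): [1,2,7], [1,2,8], [1,3,4], [1,3,5], [1,4,7], [1,5,8], [2,3,6], [2,3,9], [2,6,7], [2,8,9], [3,4,6], [3,5,9], [4,6,8], [4,7,9], [4,8,9], [5,6,7], [5,6,8], [5,7,9]

so the chain groups are C_0 ≅ Z^9, C_1 ≅ Z^27, C_2 ≅ Z^18.

Boundary ∂_1: C_1 → C_0 is given by ∂[p,q] = [q] − [p].
This gives a 9×27 integer matrix of rank 8; reducing to Smith normal form yields diagonal entries (1,1,1,1,1,1,1,1).

Boundary ∂_2: C_2 → C_1 maps a triangle to the signed sum of its edges. For instance
  ∂[1,3,4] = [3,4] − [1,4] + [1,3],
  ∂[3,4,6] = [4,6] − [3,6] + [3,4].
As a 27×18 matrix over Z this has rank 17, with invariant factors (1,1,1,1,1,1,1,1,1,1,1,1,1,1,1,1,1).

Now H_k = ker ∂_k / im ∂_{k+1}, so:

  H_0: rank C_0 − rank ∂_1 = 9 − 8 = 1, and the invariant factors of ∂_1 are all 1, so H_0 ≅ Z.
  H_1: rank ker ∂_1 − rank ∂_2 = (27 − 8) − 17 = 2, and the invariant factors of ∂_2 are all 1, so H_1 ≅ Z^2.
  H_2: rank ker ∂_2 − rank ∂_3 = (18 − 17) − 0 = 1, and there is no ∂_3, so H_2 ≅ Z.

(K is a triangulation of the torus T^2.)

Hence the Betti numbers are b_0 = 1, b_1 = 2, b_2 = 1.

b_0 = 1, b_1 = 2, b_2 = 1.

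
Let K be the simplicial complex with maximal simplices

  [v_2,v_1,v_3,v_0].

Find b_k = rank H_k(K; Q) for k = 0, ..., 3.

Take the total order v_0 < v_1 < v_2 < v_3 on the vertex set. Then K (dimension 3) consists of the simplices:

  0-simplices (4): [v_0], [v_1], [v_2], [v_3]
  1-simplices (6): [v_0,v_1], [v_0,v_2], [v_0,v_3], [v_1,v_2], [v_1,v_3], [v_2,v_3]
  2-simplices (4): [v_0,v_1,v_2], [v_0,v_1,v_3], [v_0,v_2,v_3], [v_1,v_2,v_3]
  3-simplices (1): [v_0,v_1,v_2,v_3]

so the chain groups are C_0 ≅ Z^4, C_1 ≅ Z^6, C_2 ≅ Z^4, C_3 ≅ Z^1.

∂_1: C_1 → C_0 is given by ∂[p,q] = [q] − [p].
This gives a 4×6 integer matrix of rank 3; reducing to Smith normal form yields diagonal entries (1,1,1).

Boundary ∂_2: C_2 → C_1 sends each 2-simplex [p,q,r] to [q,r] − [p,r] + [p,q]. For instance
  ∂[v_0,v_2,v_3] = [v_2,v_3] − [v_0,v_3] + [v_0,v_2],
  ∂[v_0,v_1,v_2] = [v_1,v_2] − [v_0,v_2] + [v_0,v_1].
This gives a 6×4 integer matrix of rank 3; reducing to Smith normal form yields diagonal entries (1,1,1).

∂_3: C_3 → C_2 sends each 3-simplex σ to the alternating sum Σ_i (−1)^i (σ with its i-th vertex removed). For instance
  ∂[v_0,v_1,v_2,v_3] = [v_1,v_2,v_3] − [v_0,v_2,v_3] + [v_0,v_1,v_3] − [v_0,v_1,v_2].
As a 4×1 matrix over Z this has rank 1, with invariant factors (1).

Now H_k = ker ∂_k / im ∂_{k+1}, so:

  H_0: rank C_0 − rank ∂_1 = 4 − 3 = 1, and the invariant factors of ∂_1 are all 1, so H_0 = Z.
  H_1: rank ker ∂_1 − rank ∂_2 = (6 − 3) − 3 = 0, and the invariant factors of ∂_2 are all 1, so H_1 = 0.
  H_2: rank ker ∂_2 − rank ∂_3 = (4 − 3) − 1 = 0, and the invariant factors of ∂_3 are all 1, so H_2 = 0.
  H_3: rank ker ∂_3 − rank ∂_4 = (1 − 1) − 0 = 0, and there is no ∂_4, so H_3 = 0.

Hence the Betti numbers are b_0 = 1, b_1 = 0, b_2 = 0, b_3 = 0.

b_0 = 1, b_1 = 0, b_2 = 0, b_3 = 0.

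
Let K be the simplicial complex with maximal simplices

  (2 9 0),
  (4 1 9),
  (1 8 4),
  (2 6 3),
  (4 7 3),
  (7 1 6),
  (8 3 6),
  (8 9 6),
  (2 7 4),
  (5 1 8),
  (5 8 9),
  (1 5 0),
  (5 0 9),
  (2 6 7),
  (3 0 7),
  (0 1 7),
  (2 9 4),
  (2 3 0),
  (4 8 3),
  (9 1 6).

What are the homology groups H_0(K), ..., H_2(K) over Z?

H_0 ≅ Z,  H_1 ≅ Z ⊕ Z/2Z,  H_2 = 0.

We work with the vertex ordering 0 < 1 < 2 < 3 < 4 < 5 < 6 < 7 < 8 < 9. The simplices of K, each written with vertices in increasing order, are:

  0-simplices (10): [0], [1], [2], [3], [4], [5], [6], [7], [8], [9]
  1-simplices (30): (30 of them)
  2-simplices (20): (20 of them)

so the chain groups are C_0 ≅ Z^10, C_1 ≅ Z^30, C_2 ≅ Z^20.

∂_1: C_1 → C_0 sends each edge [p,q] (with p < q) to q − p.
The 10×30 boundary matrix has rank 9 and Smith normal form diag(1,1,1,1,1,1,1,1,1).

The boundary map ∂_2: C_2 → C_1 acts by ∂[p,q,r] = [q,r] − [p,r] + [p,q]. For instance
  ∂[0,1,7] = [1,7] − [0,7] + [0,1],
  ∂[0,5,9] = [5,9] − [0,9] + [0,5].
The resulting 30×20 matrix has rank 20, and its Smith normal form has invariant factors (1,1,1,1,1,1,1,1,1,1,1,1,1,1,1,1,1,1,1,2).

From H_k ≅ ker(∂_k) / im(∂_{k+1}) we obtain:

  H_0: rank C_0 − rank ∂_1 = 10 − 9 = 1, and the invariant factors of ∂_1 are all 1, so H_0 ≅ Z.
  H_1: rank ker ∂_1 − rank ∂_2 = (30 − 9) − 20 = 1, and ∂_2 has invariant factor 2 > 1, so H_1 ≅ Z ⊕ Z/2Z.
  H_2: rank ker ∂_2 − rank ∂_3 = (20 − 20) − 0 = 0, and there is no ∂_3, so H_2 ≅ 0.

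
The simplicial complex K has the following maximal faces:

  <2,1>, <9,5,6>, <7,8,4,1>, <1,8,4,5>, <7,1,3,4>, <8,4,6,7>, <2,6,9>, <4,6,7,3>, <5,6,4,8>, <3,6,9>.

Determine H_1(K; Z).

H_1 ≅ Z.

Fix the vertex order 1 < 2 < 3 < 4 < 5 < 6 < 7 < 8 < 9 and write every simplex with vertices in increasing order. Then dim K = 3 and the simplices of K are:

  0-simplices (9): [1], [2], [3], [4], [5], [6], [7], [8], [9]
  1-simplices (23): [1,2], [1,3], [1,4], [1,5], [1,7], [1,8], [2,6], [2,9], [3,4], [3,6], [3,7], [3,9], [4,5], [4,6], [4,7], [4,8], [5,6], [5,8], [5,9], [6,7], [6,8], [6,9], [7,8]
  2-simplices (20): (20 of them)
  3-simplices (6): [1,3,4,7], [1,4,5,8], [1,4,7,8], [3,4,6,7], [4,5,6,8], [4,6,7,8]

Hence C_0 ≅ Z^9, C_1 ≅ Z^23, C_2 ≅ Z^20, C_3 ≅ Z^6.

∂_1: C_1 → C_0 sends each edge [p,q] (with p < q) to q − p.
The 9×23 boundary matrix has rank 8 and Smith normal form diag(1,1,1,1,1,1,1,1).

Boundary ∂_2: C_2 → C_1 sends each 2-simplex [p,q,r] to [q,r] − [p,r] + [p,q]. For instance
  ∂[1,4,7] = [4,7] − [1,7] + [1,4],
  ∂[4,6,8] = [6,8] − [4,8] + [4,6].
The 23×20 boundary matrix has rank 14 and Smith normal form diag(1,1,1,1,1,1,1,1,1,1,1,1,1,1).

The boundary map ∂_3: C_3 → C_2 sends each 3-simplex σ to the alternating sum Σ_i (−1)^i (σ with its i-th vertex removed). For instance
  ∂[4,6,7,8] = [6,7,8] − [4,7,8] + [4,6,8] − [4,6,7],
  ∂[1,3,4,7] = [3,4,7] − [1,4,7] + [1,3,7] − [1,3,4].
The 20×6 boundary matrix has rank 6 and Smith normal form diag(1,1,1,1,1,1).

Computing H_k = (kernel of ∂_k) / (image of ∂_{k+1}):

  H_1: rank ker ∂_1 − rank ∂_2 = (23 − 8) − 14 = 1, and the invariant factors of ∂_2 are all 1, so H_1 = Z.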